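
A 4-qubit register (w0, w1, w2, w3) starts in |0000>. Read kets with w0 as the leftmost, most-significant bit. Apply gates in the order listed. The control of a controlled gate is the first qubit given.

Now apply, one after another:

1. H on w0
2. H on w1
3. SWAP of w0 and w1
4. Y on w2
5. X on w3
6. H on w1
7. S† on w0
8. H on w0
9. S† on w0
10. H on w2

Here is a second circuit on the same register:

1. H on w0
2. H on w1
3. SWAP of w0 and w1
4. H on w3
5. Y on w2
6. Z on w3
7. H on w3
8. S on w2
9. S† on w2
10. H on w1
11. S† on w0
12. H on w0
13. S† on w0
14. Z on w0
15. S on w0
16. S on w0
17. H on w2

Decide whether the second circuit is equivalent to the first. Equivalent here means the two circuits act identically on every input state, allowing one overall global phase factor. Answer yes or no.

Yes, they are equivalent — the unitaries differ by at most a global phase.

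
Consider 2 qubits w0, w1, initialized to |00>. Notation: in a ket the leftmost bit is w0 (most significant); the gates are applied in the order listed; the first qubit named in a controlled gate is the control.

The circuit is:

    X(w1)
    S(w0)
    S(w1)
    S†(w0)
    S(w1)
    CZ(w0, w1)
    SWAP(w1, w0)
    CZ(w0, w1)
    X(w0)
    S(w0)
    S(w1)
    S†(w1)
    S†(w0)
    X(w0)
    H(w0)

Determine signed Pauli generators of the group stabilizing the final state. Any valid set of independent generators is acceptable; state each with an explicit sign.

The final state is stabilized by the group generated by -XI, +IZ; other independent generating sets are equally valid. Key observation: the block from step 9 through step 14 cancels to the identity and can be dropped.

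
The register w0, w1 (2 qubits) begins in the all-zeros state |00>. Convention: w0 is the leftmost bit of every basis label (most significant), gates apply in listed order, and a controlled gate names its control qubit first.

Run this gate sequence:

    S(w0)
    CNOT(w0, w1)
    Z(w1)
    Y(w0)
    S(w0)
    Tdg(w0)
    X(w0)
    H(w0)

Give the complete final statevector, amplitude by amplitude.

After the circuit, the state carries amplitude sqrt(2)*exp(3*I*pi/4)/2 on |00>, 0 on |01>, sqrt(2)*exp(3*I*pi/4)/2 on |10>, 0 on |11>.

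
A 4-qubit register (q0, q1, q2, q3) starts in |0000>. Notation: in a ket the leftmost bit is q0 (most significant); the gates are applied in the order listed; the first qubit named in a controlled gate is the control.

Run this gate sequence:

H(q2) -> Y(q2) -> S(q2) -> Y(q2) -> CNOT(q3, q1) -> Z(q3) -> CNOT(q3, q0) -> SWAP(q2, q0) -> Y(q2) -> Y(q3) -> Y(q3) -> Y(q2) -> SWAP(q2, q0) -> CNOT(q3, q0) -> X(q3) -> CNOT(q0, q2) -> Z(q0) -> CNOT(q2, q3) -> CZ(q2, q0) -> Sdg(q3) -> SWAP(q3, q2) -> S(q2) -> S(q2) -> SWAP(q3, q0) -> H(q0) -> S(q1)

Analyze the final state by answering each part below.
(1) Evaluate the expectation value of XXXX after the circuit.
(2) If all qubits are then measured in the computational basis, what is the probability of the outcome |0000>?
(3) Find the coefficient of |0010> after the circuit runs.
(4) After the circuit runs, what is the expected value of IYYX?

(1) The observable XXXX averages to 0. Key observation: gates 7-14 undo each other exactly, leaving only the rest of the circuit to track.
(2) Outcome |0000> occurs with probability 1/4.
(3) The amplitude on |0010> is -1/2.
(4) In the final state, IYYX has expectation 0.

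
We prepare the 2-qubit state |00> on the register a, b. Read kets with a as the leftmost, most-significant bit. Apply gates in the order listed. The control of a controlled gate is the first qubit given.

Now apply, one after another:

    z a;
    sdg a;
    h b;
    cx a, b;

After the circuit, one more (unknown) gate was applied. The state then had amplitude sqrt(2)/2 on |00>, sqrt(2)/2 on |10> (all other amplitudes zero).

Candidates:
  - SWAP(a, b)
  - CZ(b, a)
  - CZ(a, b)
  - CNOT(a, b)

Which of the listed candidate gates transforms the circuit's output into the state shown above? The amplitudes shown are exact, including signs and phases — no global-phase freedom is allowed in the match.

The applied gate was SWAP(a, b).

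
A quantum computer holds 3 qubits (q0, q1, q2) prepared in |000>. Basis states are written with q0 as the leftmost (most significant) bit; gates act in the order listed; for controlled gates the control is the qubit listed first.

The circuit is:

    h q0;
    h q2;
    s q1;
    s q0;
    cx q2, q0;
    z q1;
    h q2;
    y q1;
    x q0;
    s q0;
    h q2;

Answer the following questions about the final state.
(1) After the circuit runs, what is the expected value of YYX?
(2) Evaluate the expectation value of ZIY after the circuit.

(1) In the final state, YYX has expectation 0.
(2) The expectation value of ZIY is -1.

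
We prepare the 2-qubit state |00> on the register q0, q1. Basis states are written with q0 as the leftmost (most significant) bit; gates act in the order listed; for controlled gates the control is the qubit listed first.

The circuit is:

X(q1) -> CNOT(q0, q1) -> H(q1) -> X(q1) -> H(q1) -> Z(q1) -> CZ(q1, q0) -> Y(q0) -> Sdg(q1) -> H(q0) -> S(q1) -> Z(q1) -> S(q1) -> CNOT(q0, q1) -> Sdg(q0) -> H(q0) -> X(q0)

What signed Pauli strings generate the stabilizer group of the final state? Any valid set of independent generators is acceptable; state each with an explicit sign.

The stabilizer group can be generated by -XZ, +ZY, among other valid generating sets. Key observation: gates 3-6 undo each other exactly, leaving only the rest of the circuit to track.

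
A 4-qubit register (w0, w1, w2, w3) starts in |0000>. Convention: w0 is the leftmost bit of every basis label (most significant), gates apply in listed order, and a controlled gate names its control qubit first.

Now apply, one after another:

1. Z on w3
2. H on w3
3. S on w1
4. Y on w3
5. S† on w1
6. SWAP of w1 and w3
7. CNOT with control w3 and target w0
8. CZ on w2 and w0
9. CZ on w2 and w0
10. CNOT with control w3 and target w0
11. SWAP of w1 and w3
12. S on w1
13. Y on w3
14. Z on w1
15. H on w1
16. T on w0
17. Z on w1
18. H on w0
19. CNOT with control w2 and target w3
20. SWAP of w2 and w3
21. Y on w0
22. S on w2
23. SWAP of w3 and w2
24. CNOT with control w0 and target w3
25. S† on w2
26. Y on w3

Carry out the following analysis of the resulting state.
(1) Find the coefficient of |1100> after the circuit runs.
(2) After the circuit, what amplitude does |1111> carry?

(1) |1100> carries amplitude -sqrt(2)/4 in the final state. Key observation: steps 5-12 multiply out to the identity, so the circuit reduces to the remaining gates.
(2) |1111> carries amplitude 0 in the final state.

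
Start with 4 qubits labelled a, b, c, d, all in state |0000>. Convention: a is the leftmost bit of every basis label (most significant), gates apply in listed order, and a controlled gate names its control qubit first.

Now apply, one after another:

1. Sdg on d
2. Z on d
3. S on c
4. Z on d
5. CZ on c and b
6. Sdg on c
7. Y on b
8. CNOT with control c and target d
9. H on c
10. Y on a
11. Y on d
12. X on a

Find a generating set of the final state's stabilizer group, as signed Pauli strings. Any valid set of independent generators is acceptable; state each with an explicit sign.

The final state is stabilized by the group generated by +IIXI, +ZIII, -IZII, -IIIZ; other independent generating sets are equally valid.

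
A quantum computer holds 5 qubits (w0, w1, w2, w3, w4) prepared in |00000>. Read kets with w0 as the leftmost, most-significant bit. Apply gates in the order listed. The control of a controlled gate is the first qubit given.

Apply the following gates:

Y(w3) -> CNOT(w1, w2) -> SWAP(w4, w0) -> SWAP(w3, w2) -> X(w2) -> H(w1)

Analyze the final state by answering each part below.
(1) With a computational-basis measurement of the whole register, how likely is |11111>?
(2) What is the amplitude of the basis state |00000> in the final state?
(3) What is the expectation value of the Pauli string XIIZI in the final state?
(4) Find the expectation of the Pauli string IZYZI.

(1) The probability of measuring |11111> is 0.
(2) The final state's coefficient on |00000> equals sqrt(2)*I/2.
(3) In the final state, XIIZI has expectation 0.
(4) The expectation value of IZYZI is 0.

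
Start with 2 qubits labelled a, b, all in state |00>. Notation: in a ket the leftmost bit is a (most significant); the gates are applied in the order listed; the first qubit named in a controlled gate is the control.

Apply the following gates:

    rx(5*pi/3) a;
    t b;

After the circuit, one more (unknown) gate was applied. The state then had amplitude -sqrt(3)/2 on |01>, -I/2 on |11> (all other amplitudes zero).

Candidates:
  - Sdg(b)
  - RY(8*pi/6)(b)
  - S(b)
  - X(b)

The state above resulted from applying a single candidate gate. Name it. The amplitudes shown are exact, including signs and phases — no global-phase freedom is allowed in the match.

It was X(b) that produced the state shown.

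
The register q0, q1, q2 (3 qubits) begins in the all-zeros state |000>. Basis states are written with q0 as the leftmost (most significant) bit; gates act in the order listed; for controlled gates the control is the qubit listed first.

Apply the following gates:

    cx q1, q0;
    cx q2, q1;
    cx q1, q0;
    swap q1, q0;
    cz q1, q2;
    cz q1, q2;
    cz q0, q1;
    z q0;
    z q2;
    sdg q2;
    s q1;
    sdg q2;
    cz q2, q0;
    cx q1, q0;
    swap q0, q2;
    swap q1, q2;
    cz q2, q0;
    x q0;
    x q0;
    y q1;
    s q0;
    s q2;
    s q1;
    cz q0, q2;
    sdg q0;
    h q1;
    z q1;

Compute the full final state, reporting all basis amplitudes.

The resulting statevector has amplitude -sqrt(2)/2 on |000>, -sqrt(2)/2 on |010>, and 0 on every other basis state. Key observation: the block from step 5 through step 6 cancels to the identity and can be dropped.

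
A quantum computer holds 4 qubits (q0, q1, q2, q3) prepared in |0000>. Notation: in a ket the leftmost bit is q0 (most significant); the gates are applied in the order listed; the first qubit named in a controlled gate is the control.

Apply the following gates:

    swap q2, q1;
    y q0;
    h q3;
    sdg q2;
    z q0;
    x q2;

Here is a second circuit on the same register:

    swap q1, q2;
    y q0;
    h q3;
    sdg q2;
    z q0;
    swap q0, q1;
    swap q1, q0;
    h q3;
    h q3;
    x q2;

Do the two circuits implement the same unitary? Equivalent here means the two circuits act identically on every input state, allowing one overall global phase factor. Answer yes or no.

Yes — the two circuits implement the same unitary up to a global phase.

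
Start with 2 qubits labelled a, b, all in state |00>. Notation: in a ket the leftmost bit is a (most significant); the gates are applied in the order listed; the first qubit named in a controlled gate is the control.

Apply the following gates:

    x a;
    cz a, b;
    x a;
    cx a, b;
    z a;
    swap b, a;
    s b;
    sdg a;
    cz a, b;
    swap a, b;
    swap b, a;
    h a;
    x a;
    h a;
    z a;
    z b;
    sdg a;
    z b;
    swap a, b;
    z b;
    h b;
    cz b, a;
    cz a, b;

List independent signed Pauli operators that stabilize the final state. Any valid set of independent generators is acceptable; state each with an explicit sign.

The final state is stabilized by the group generated by +IX, +ZI; other independent generating sets are equally valid. Key observation: steps 12-15 multiply out to the identity, so the circuit reduces to the remaining gates.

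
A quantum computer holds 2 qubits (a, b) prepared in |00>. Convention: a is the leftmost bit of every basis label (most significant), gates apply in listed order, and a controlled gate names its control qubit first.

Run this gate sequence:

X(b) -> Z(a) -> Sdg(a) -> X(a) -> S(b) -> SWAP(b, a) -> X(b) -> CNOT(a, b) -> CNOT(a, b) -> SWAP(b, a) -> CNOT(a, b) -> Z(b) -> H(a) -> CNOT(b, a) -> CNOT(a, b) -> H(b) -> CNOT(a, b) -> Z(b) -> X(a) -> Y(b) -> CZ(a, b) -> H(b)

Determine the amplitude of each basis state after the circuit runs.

The final amplitudes are sqrt(2)/2 on |00>, 0 on |01>, -sqrt(2)/2 on |10>, 0 on |11>.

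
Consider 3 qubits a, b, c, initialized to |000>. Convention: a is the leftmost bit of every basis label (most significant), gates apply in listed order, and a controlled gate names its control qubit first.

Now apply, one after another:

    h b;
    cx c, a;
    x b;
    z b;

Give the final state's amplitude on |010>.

|010> carries amplitude -sqrt(2)/2 in the final state.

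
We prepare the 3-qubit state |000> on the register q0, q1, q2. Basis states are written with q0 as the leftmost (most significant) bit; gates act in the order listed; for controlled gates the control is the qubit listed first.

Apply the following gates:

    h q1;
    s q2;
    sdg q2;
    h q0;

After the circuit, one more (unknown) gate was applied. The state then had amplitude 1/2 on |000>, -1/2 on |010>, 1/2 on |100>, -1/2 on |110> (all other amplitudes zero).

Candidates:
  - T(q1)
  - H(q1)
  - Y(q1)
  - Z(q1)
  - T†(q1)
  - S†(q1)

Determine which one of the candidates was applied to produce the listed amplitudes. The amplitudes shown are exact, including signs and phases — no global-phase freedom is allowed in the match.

It was Z(q1) that produced the state shown.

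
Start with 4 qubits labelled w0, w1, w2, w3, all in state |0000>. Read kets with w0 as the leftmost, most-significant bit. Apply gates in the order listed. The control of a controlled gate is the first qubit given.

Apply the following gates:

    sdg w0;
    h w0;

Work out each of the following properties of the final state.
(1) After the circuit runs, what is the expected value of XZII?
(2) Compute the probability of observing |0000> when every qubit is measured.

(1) The expectation value of XZII is 1.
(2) Outcome |0000> occurs with probability 1/2.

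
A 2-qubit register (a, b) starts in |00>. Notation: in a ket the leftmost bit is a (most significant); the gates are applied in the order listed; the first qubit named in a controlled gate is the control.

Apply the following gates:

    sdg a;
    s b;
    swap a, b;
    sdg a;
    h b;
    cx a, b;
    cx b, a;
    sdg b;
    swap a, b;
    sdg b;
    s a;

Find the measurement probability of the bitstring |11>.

Outcome |11> occurs with probability 1/2.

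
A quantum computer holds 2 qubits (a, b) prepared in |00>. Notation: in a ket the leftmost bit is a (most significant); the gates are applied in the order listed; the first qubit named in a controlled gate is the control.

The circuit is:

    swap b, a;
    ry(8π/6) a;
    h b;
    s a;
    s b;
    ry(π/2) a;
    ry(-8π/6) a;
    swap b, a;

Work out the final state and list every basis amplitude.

The final amplitudes are (1 - I)*(-sqrt(3) - 1 + 2*I)/8 on |00>, (1 - I)*(-1 + sqrt(3) + 2*I)/8 on |01>, -3/8 - sqrt(3)/8 - sqrt(3)*I/8 + I/8 on |10>, (1 - I)*(-2 - I + sqrt(3)*I)/8 on |11>.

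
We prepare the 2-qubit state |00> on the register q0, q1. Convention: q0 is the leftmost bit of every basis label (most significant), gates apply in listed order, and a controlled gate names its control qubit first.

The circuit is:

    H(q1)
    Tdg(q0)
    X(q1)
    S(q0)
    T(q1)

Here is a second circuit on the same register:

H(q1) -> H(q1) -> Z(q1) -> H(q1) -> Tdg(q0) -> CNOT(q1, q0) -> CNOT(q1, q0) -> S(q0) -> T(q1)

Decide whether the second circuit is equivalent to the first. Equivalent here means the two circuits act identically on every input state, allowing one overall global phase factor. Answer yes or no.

Yes, they are equivalent — the unitaries differ by at most a global phase.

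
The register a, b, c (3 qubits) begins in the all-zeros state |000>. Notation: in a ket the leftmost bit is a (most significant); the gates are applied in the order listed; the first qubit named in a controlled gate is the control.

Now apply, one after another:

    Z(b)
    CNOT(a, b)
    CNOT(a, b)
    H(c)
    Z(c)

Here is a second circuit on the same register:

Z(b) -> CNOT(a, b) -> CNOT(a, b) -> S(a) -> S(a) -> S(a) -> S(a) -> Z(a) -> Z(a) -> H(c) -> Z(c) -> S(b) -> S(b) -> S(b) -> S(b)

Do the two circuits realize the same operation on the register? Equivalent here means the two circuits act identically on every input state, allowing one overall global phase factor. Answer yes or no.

Yes, they are equivalent — the unitaries differ by at most a global phase.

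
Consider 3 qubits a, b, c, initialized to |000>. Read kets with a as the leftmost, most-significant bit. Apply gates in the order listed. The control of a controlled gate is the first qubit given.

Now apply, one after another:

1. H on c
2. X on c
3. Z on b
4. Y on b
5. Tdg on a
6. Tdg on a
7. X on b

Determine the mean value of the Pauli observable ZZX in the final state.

The expectation value of ZZX is 1.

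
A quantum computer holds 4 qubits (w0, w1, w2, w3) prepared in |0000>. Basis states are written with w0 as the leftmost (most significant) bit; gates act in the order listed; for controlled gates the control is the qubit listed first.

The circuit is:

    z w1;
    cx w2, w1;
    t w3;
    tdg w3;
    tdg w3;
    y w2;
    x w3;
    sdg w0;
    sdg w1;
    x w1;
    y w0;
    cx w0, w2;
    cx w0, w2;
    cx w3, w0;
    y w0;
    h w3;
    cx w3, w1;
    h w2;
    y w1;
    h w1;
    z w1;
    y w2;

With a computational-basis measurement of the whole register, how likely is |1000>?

A full measurement returns |1000> with probability 1/8. Key observation: gates 12-13 undo each other exactly, leaving only the rest of the circuit to track.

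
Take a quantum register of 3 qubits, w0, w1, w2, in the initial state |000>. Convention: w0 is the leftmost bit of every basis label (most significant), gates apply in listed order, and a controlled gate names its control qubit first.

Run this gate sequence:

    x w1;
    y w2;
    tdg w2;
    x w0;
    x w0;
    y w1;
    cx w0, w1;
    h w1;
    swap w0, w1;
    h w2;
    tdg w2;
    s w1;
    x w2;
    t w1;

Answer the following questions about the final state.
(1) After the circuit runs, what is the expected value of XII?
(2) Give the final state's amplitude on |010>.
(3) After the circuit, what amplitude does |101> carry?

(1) The expectation value of XII is 1.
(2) The amplitude on |010> is 0.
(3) |101> carries amplitude -exp(3*I*pi/4)/2 in the final state.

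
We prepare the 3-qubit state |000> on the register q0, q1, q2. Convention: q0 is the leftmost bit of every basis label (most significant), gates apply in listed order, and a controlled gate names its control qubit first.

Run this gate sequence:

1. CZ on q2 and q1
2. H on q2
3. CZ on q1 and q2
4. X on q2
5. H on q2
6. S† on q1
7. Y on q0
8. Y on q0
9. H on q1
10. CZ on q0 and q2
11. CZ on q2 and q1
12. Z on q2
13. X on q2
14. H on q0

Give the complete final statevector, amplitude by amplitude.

The resulting statevector has amplitude 0 on |000>, 1/2 on |001>, 0 on |010>, 1/2 on |011>, 0 on |100>, 1/2 on |101>, 0 on |110>, 1/2 on |111>.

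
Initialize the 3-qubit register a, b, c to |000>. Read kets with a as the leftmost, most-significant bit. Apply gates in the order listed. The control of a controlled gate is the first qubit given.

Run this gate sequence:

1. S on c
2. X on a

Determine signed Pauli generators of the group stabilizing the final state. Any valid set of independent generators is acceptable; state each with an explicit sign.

One valid set of independent stabilizer generators is -ZII, +IZI, +IIZ (any independent generating set of the same group is equally correct).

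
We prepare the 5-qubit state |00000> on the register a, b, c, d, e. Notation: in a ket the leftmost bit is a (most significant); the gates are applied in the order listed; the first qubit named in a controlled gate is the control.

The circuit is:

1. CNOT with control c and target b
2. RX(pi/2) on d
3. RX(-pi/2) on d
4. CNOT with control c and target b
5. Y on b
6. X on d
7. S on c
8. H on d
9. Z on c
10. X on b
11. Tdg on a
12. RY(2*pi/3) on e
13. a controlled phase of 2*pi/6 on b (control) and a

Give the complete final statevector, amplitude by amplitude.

After the circuit, the state carries amplitude sqrt(2)*I/4 on |00000>, sqrt(6)*I/4 on |00001>, -sqrt(2)*I/4 on |00010>, -sqrt(6)*I/4 on |00011>, and 0 on every other basis state. Key observation: the block from step 1 through step 4 cancels to the identity and can be dropped.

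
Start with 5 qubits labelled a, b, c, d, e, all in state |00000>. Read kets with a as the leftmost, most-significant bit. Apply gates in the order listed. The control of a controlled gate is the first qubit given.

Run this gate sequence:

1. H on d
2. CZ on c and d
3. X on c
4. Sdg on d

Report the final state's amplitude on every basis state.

After the circuit, the state carries amplitude sqrt(2)/2 on |00100>, -sqrt(2)*I/2 on |00110>, and 0 on every other basis state.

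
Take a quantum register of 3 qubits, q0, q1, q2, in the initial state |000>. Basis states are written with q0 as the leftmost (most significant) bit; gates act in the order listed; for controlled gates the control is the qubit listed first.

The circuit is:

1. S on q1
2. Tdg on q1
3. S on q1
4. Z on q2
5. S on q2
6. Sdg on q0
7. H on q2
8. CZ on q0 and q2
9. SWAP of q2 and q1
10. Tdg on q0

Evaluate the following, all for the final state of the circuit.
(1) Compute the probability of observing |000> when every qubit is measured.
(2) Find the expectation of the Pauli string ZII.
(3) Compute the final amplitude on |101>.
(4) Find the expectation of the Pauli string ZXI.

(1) The probability of measuring |000> is 1/2.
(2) The expectation value of ZII is 1.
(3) The final state's coefficient on |101> equals 0.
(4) The observable ZXI averages to 1.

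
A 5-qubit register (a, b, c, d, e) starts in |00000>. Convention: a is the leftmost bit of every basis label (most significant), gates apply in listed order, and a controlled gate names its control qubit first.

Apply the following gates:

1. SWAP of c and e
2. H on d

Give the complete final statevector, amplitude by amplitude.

The final amplitudes are sqrt(2)/2 on |00000>, sqrt(2)/2 on |00010>, and 0 on every other basis state.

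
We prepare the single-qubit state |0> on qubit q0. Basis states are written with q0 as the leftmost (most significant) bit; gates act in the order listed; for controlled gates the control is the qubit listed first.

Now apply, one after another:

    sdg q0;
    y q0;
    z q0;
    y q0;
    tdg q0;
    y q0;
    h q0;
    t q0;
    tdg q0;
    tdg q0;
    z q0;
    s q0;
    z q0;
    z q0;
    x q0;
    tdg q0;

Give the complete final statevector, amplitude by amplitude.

The resulting statevector has amplitude -sqrt(2)*exp(3*I*pi/4)/2 on |0>, -sqrt(2)*exp(I*pi/4)/2 on |1>.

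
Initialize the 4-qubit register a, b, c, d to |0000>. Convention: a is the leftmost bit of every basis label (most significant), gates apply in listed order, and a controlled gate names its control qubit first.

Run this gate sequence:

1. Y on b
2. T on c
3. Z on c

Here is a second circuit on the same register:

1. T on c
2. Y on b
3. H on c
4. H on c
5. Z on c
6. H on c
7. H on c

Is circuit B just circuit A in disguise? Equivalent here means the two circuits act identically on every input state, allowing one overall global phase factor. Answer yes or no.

Yes: on every input state the two circuits agree up to one overall phase factor.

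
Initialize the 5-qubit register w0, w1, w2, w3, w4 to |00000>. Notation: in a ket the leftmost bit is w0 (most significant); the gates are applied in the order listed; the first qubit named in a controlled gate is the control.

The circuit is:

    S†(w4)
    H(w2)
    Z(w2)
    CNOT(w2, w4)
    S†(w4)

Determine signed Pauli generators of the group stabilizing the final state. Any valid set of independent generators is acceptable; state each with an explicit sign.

One valid set of independent stabilizer generators is +IIXIY, +ZIIII, +IZIII, +IIZIZ, +IIIZI (any independent generating set of the same group is equally correct).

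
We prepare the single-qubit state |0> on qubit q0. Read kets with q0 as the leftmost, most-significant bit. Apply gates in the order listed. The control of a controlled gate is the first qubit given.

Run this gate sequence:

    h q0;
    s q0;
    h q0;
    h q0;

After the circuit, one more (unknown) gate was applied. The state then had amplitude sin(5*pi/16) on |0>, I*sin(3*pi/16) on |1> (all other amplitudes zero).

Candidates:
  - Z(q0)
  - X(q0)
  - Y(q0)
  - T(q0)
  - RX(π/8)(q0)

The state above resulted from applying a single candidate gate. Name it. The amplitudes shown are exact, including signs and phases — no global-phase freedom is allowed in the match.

The applied gate was RX(π/8)(q0).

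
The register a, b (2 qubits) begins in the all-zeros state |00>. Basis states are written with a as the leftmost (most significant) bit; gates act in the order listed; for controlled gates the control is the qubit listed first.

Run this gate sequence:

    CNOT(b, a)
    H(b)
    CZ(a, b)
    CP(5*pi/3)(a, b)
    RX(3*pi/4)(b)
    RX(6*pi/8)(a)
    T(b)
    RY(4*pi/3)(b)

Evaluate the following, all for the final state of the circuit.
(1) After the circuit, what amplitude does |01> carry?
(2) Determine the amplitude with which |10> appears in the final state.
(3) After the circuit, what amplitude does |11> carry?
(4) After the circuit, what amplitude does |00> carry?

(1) |01> carries amplitude sqrt(6)/8 - sqrt(3)*(1 + I)/8 - sqrt(2)*exp(I*pi/4)/8 + sqrt(2)*I/8 in the final state.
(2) The final state's coefficient on |10> equals 1/8 + sqrt(2)/8 + I/8 + sqrt(3)*exp(3*I*pi/4)/8 + sqrt(3)*exp(I*pi/4)/8 + sqrt(6)*exp(I*pi/4)/8.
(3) The final state's coefficient on |11> equals -sqrt(6)/8 - sqrt(3)*(1 + I)/8 + sqrt(2)*exp(I*pi/4)/8 + sqrt(2)*I/8.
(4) |00> carries amplitude -sqrt(2)/8 + 1/8 - sqrt(6)*exp(I*pi/4)/8 + I/8 + sqrt(3)*exp(3*I*pi/4)/8 + sqrt(3)*exp(I*pi/4)/8 in the final state.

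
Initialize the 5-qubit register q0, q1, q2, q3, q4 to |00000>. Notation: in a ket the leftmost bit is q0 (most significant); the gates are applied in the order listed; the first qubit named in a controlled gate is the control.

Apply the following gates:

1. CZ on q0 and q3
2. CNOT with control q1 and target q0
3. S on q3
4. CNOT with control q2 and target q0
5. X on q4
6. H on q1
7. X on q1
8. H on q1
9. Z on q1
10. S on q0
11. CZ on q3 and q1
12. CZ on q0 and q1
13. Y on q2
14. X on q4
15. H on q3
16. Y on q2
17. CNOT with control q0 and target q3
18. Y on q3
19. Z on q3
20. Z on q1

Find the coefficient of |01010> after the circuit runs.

The final state's coefficient on |01010> equals 0. Key observation: steps 6-9 multiply out to the identity, so the circuit reduces to the remaining gates.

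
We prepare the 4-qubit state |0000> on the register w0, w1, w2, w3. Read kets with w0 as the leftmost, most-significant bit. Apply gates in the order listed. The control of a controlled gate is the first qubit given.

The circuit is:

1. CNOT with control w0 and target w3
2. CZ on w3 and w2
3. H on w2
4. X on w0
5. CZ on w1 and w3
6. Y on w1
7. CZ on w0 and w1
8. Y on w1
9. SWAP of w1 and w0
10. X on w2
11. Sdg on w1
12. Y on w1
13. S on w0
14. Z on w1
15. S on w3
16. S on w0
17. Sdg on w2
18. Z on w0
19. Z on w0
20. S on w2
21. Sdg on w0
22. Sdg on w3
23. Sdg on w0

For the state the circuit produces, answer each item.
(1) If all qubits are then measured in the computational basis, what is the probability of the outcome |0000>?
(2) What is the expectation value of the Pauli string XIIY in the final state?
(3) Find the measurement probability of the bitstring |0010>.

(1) Outcome |0000> occurs with probability 1/2. Key observation: gates 15-22 undo each other exactly, leaving only the rest of the circuit to track.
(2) In the final state, XIIY has expectation 0.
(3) The probability of measuring |0010> is 1/2.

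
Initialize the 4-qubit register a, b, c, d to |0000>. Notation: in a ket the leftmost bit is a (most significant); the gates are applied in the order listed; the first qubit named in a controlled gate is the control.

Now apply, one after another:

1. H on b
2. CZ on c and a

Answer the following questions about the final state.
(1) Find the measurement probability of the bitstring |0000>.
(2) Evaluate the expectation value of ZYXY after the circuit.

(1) The probability of measuring |0000> is 1/2.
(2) The expectation value of ZYXY is 0.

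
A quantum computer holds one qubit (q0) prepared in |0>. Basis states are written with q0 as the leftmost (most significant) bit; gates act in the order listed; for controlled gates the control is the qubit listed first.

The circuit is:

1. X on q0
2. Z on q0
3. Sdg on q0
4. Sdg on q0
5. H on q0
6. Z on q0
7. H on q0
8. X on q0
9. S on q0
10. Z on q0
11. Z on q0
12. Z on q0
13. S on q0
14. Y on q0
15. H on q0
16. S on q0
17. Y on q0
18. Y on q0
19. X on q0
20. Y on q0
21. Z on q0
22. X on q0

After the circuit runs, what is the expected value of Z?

In the final state, Z has expectation 0.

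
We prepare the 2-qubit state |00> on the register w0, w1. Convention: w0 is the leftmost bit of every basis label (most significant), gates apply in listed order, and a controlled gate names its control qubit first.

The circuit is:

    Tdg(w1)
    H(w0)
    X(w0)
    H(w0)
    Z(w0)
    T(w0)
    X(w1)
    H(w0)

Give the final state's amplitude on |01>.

The final state's coefficient on |01> equals sqrt(2)/2. Key observation: the block from step 2 through step 5 cancels to the identity and can be dropped.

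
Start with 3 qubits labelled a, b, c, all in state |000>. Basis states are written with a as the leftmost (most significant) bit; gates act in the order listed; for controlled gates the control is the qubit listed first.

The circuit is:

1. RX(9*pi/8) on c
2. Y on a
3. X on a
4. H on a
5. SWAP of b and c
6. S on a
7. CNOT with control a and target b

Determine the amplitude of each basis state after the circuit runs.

After the circuit, the state carries amplitude -sqrt(2)*I*sin(pi/16)/2 on |000>, 0 on |001>, sqrt(2)*cos(pi/16)/2 on |010>, 0 on |011>, sqrt(2)*I*cos(pi/16)/2 on |100>, 0 on |101>, sqrt(2)*sin(pi/16)/2 on |110>, 0 on |111>.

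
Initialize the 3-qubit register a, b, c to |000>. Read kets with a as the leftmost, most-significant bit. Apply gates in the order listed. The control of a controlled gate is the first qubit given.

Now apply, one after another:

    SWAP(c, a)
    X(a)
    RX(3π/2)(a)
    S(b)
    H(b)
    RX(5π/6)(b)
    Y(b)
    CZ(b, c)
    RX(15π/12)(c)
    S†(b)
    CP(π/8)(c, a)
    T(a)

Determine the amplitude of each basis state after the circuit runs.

After the circuit, the state carries amplitude (1 - I)*sqrt(2 - sqrt(2))*(sqrt(6) - sqrt(2)*I)/16 on |000>, (1 - I)*sqrt(sqrt(2) + 2)*(sqrt(2) + sqrt(6)*I)/16 on |001>, (1 - I)*sqrt(2 - sqrt(2))*(sqrt(2) + sqrt(6)*I)/16 on |010>, (1 - I)*sqrt(sqrt(2) + 2)*(-sqrt(6) + sqrt(2)*I)/16 on |011>, sqrt(2 - sqrt(2))*(-sqrt(6) - sqrt(2) - sqrt(6)*I + sqrt(2)*I)*exp(I*pi/4)/16 on |100>, sqrt(sqrt(2) + 2)*(-sqrt(2) + sqrt(6) - sqrt(6)*I - sqrt(2)*I)*exp(3*I*pi/8)/16 on |101>, sqrt(2 - sqrt(2))*(-sqrt(2) + sqrt(6) - sqrt(6)*I - sqrt(2)*I)*exp(I*pi/4)/16 on |110>, sqrt(sqrt(2) + 2)*(sqrt(2) + sqrt(6) - sqrt(2)*I + sqrt(6)*I)*exp(3*I*pi/8)/16 on |111>.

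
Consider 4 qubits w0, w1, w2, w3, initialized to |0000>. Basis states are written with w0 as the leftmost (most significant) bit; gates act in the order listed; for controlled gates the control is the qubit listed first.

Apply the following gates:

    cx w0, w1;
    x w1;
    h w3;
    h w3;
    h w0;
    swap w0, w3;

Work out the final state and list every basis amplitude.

After the circuit, the state carries amplitude sqrt(2)/2 on |0100>, sqrt(2)/2 on |0101>, and 0 on every other basis state. Key observation: the block from step 3 through step 4 cancels to the identity and can be dropped.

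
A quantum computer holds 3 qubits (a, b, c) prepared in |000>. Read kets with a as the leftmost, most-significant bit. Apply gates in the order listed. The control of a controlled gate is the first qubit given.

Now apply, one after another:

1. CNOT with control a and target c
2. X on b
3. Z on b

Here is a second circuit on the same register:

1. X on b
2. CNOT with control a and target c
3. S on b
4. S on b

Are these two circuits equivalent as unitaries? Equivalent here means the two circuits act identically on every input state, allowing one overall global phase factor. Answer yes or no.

Yes: on every input state the two circuits agree up to one overall phase factor.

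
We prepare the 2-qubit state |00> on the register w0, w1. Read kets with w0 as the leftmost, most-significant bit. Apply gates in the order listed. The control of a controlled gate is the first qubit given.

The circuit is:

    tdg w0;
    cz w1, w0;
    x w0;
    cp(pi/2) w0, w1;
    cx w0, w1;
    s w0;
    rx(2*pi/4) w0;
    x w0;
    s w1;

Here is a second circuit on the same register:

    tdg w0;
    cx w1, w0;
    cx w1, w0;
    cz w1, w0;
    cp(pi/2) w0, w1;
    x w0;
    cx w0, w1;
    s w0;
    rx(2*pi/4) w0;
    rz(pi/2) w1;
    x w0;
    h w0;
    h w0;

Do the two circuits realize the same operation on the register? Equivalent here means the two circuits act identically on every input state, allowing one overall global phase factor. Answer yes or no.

No: there is an input state on which the two circuits produce genuinely different outputs (not merely differing by a phase).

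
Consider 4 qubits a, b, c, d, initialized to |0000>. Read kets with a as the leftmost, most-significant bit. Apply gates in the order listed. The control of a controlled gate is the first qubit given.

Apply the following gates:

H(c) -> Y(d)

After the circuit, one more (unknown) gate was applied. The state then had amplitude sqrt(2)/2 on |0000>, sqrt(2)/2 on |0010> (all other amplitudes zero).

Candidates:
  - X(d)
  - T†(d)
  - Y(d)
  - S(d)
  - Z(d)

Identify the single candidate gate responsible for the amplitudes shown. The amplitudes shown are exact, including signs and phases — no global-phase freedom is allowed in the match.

It was Y(d) that produced the state shown.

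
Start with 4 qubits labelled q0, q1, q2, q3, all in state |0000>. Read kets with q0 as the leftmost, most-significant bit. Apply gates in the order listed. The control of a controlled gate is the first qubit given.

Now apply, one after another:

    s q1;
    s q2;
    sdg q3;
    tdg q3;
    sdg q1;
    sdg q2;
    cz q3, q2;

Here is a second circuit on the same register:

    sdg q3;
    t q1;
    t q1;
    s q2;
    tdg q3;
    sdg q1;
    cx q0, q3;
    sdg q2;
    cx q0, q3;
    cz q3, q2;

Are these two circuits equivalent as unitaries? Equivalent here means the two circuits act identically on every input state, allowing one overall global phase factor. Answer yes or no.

Yes: on every input state the two circuits agree up to one overall phase factor.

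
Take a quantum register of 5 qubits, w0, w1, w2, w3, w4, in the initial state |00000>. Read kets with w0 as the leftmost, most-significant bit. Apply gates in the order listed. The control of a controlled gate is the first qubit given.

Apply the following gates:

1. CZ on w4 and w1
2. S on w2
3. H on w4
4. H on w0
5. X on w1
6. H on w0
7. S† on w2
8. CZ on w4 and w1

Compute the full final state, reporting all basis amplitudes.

The final amplitudes are sqrt(2)/2 on |01000>, -sqrt(2)/2 on |01001>, and 0 on every other basis state.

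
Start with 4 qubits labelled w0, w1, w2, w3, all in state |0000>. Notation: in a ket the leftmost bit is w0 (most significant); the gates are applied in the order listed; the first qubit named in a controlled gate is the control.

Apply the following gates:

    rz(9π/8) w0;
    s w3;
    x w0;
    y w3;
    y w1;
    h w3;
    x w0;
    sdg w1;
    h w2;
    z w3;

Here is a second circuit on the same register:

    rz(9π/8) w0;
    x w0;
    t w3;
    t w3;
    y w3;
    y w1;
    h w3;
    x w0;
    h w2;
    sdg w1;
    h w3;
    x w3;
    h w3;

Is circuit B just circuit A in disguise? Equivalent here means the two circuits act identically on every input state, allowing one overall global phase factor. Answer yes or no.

Yes: on every input state the two circuits agree up to one overall phase factor.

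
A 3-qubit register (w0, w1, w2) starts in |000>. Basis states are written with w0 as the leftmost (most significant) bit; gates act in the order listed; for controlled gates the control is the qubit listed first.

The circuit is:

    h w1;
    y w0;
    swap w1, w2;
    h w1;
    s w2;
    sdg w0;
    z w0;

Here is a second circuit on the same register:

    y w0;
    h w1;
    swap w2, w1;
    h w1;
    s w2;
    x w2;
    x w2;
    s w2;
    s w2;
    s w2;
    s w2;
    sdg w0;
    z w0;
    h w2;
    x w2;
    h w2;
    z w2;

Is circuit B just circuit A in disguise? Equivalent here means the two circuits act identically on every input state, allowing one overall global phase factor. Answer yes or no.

Yes, they are equivalent — the unitaries differ by at most a global phase.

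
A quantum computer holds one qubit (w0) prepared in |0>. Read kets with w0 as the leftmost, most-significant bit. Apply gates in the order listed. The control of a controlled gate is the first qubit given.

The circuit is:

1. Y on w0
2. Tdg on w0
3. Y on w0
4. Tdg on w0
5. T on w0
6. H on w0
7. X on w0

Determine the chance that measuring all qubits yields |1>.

A full measurement returns |1> with probability 1/2.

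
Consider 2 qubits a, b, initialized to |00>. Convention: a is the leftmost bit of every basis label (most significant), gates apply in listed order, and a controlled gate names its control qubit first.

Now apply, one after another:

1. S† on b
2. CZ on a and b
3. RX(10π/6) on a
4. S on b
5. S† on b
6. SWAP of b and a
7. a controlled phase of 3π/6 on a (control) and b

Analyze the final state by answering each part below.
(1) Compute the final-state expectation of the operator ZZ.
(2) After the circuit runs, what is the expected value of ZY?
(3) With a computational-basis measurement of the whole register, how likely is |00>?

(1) The expectation value of ZZ is 1/2. Key observation: gates 4-5 undo each other exactly, leaving only the rest of the circuit to track.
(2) The expectation value of ZY is sqrt(3)/2.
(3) Outcome |00> occurs with probability 3/4.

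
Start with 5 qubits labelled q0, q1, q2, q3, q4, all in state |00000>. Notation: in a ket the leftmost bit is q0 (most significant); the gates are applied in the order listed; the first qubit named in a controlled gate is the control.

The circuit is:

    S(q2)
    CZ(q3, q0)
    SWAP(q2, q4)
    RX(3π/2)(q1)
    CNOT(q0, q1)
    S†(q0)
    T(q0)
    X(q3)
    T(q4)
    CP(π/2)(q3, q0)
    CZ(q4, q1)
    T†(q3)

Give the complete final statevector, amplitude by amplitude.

The resulting statevector has amplitude sqrt(2)*exp(3*I*pi/4)/2 on |00010>, -sqrt(2)*exp(I*pi/4)/2 on |01010>, and 0 on every other basis state.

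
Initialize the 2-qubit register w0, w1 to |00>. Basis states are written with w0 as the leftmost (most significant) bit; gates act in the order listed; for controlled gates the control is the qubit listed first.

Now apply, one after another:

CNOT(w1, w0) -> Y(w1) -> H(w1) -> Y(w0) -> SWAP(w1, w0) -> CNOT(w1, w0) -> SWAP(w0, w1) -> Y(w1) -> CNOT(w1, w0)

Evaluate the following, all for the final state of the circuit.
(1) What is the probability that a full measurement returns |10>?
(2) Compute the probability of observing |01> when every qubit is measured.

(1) Outcome |10> occurs with probability 1/2.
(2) A full measurement returns |01> with probability 1/2.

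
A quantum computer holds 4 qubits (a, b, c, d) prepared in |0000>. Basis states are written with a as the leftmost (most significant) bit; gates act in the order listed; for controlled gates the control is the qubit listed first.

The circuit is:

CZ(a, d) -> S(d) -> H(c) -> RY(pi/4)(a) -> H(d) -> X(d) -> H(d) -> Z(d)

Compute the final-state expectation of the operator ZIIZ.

The expectation value of ZIIZ is sqrt(2)/2. Key observation: gates 5-8 undo each other exactly, leaving only the rest of the circuit to track.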